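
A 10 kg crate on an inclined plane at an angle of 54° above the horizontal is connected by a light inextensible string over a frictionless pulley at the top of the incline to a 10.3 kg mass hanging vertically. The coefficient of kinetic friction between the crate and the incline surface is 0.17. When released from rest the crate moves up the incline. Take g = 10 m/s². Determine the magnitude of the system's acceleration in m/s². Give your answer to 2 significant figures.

For the crate on the incline: the weight component along the slope is m₁g sin 54° = 10 × 10 × 0.8090 = 80.900 N and the normal force is N = m₁g cos 54° = 58.779 N.
Kinetic friction opposes the crate's motion up the incline: f = μN = 0.17 × 58.779 = 9.992 N acting down the slope.
Newton's second law for the crate (up-slope positive): T − 80.900 − 9.992 = 10 a. For the hanging mass (downward positive): 10.3 × 10 − T = 10.3 a.
Adding the two equations eliminates T: 12.108 = 20.3 a, so a = 0.5965 m/s².

0.60 m/s²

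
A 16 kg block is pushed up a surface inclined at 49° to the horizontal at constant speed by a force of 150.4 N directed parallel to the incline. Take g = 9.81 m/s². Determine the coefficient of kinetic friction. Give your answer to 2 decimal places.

At constant speed ΣF = 0 along the incline. The applied 150.4 N acts up the slope; the weight component mg sin 49° = 118.459 N and kinetic friction μN both act down the slope.
So 150.4 = 118.459 + μ × 102.975, giving μ = (150.4 − 118.459) / 102.975 = 0.3102.

0.31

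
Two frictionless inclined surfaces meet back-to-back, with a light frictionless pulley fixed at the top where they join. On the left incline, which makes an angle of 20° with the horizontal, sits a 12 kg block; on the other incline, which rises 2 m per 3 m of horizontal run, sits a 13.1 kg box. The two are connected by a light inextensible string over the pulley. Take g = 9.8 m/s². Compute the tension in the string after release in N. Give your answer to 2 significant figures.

55 N

Resolve each weight along its own incline: the 12 kg mass has component 12 × 9.8 × sin 20° = 40.222 N down its slope, and the 13.1 kg mass has 13.1 × 9.8 × sin 33.69° = 71.212 N down its slope.
The 13.1 kg side's 71.212 N exceeds the other side's 40.222 N, so that mass slides down and the 12 kg mass slides up. Taking that direction as positive, Newton's second law for the whole system gives 71.212 − 40.222 = (12 + 13.1) a, so a = 30.990 / 25.1 = 1.2347 m/s².
For the 12 kg mass (up-slope positive): T − 40.222 = 12 × 1.2347, so T = 55.038 N.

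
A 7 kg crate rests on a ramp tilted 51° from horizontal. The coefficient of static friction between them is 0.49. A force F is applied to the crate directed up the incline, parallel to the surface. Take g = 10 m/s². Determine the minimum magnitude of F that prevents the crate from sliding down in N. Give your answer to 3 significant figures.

32.8 N

The normal force is N = mg cos 51° = 44.052 N. With F at its minimum the crate is on the verge of sliding down, so static friction is at its maximum μ_s N = 0.49 × 44.052 = 21.585 N and acts up the slope.
Equilibrium along the incline: F + μ_s N = mg sin 51°, so F = 54.400 − 21.585 = 32.815 N.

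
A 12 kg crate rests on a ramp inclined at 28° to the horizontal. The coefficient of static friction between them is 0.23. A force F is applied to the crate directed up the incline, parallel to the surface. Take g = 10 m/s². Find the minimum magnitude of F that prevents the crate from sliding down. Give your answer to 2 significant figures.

The normal force is N = mg cos 28° = 105.954 N. With F at its minimum the crate is on the verge of sliding down, so static friction is at its maximum μ_s N = 0.23 × 105.954 = 24.369 N and acts up the slope.
Equilibrium along the incline: F + μ_s N = mg sin 28°, so F = 56.337 − 24.369 = 31.968 N.

32 N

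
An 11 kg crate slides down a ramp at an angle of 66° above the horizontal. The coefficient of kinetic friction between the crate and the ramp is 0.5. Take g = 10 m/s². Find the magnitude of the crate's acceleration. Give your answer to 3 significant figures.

Resolving the weight along the incline: the component pulling the crate down the slope is mg sin 66° = 11 × 10 × 0.9135 = 100.485 N, and the normal force is N = mg cos 66° = 11 × 10 × 0.4067 = 44.737 N.
Kinetic friction acts up the slope with magnitude f = μN = 0.5 × 44.737 = 22.369 N.
Net force along the incline is 100.485 − 22.369 = 78.116 N, so a = 78.116 / 11 = 7.1015 m/s².

7.10 m/s²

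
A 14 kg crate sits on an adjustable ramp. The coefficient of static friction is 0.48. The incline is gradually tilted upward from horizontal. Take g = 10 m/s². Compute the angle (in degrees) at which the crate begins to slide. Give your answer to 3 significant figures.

At the threshold of sliding, static friction is at its maximum μ_s N and exactly balances the weight component along the incline: mg sin θ = μ_s mg cos θ.
Hence tan θ = μ_s = 0.48, so θ = arctan(0.48) = 25.6410°.

25.6°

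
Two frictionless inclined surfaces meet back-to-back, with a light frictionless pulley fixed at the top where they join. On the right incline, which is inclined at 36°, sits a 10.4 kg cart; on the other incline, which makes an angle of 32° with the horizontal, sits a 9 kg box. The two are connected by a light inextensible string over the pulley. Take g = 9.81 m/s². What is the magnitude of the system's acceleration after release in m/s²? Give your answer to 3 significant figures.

Resolve each weight along its own incline: the 10.4 kg mass has component 10.4 × 9.81 × sin 36° = 59.968 N down its slope, and the 9 kg mass has 9 × 9.81 × sin 32° = 46.787 N down its slope.
The 10.4 kg side's 59.968 N exceeds the other side's 46.787 N, so that mass slides down and the 9 kg mass slides up. Taking that direction as positive, Newton's second law for the whole system gives 59.968 − 46.787 = (10.4 + 9) a, so a = 13.181 / 19.4 = 0.6794 m/s².

0.679 m/s²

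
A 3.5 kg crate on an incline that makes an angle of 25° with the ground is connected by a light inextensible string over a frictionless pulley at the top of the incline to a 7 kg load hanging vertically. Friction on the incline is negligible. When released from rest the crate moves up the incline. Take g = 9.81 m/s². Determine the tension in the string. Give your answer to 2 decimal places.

For the crate on the incline: the weight component along the slope is m₁g sin 25° = 3.5 × 9.81 × 0.4226 = 14.510 N and the normal force is N = m₁g cos 25° = 31.118 N.
Newton's second law for the crate (up-slope positive): T − 14.510 = 3.5 a. For the hanging load (downward positive): 7 × 9.81 − T = 7 a.
Adding the two equations eliminates T: 54.160 = 10.5 a, so a = 5.1581 m/s².
Then from the hanging load's equation, T = 7 × (9.81 − 5.1581) = 32.563 N.

32.56 N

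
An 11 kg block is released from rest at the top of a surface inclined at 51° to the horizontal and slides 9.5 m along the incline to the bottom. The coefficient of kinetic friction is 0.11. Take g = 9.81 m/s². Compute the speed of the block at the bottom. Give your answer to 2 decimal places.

11.49 m/s

The weight component along the incline is mg sin 51° = 83.862 N and the normal force is N = mg cos 51° = 67.910 N.
Friction up the slope is f = μN = 0.11 × 67.910 = 7.470 N, so the net downslope force is 83.862 − 7.470 = 76.392 N and a = 76.392 / 11 = 6.9447 m/s².
Starting from rest over a distance of 9.5 m, v² = 2aL = 2 × 6.9447 × 9.5 = 131.9493, so v = 11.4869 m/s.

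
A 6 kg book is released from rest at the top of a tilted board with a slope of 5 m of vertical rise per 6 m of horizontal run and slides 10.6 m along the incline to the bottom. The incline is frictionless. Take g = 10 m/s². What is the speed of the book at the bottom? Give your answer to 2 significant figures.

The weight component along the incline is mg sin 39.81° = 38.411 N and the normal force is N = mg cos 39.81° = 46.093 N.
With no friction, a = g sin 39.81° = 6.4018 m/s².
Starting from rest over a distance of 10.6 m, v² = 2aL = 2 × 6.4018 × 10.6 = 135.7182, so v = 11.6498 m/s.

12 m/s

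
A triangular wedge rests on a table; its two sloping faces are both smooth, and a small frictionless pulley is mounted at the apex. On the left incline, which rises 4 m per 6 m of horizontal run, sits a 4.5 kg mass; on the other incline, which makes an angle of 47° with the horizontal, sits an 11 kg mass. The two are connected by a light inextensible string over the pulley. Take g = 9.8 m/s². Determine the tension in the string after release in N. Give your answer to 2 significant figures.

40 N

Resolve each weight along its own incline: the 4.5 kg mass has component 4.5 × 9.8 × sin 33.69° = 24.462 N down its slope, and the 11 kg mass has 11 × 9.8 × sin 47° = 78.840 N down its slope.
The 11 kg side's 78.840 N exceeds the other side's 24.462 N, so that mass slides down and the 4.5 kg mass slides up. Taking that direction as positive, Newton's second law for the whole system gives 78.840 − 24.462 = (4.5 + 11) a, so a = 54.378 / 15.5 = 3.5083 m/s².
For the 4.5 kg mass (up-slope positive): T − 24.462 = 4.5 × 3.5083, so T = 40.249 N.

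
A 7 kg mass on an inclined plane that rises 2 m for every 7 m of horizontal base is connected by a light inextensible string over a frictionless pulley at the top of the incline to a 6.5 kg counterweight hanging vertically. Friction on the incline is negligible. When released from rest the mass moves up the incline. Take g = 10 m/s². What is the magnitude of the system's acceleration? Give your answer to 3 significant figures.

3.39 m/s²

For the mass on the incline: the weight component along the slope is m₁g sin 15.95° = 7 × 10 × 0.2747 = 19.229 N and the normal force is N = m₁g cos 15.95° = 67.307 N.
Newton's second law for the mass (up-slope positive): T − 19.229 = 7 a. For the hanging counterweight (downward positive): 6.5 × 10 − T = 6.5 a.
Adding the two equations eliminates T: 45.771 = 13.5 a, so a = 3.3904 m/s².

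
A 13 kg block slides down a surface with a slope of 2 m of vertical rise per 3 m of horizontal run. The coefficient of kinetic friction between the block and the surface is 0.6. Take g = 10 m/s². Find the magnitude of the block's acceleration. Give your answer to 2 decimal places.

0.55 m/s²

Resolving the weight along the incline: the component pulling the block down the slope is mg sin 33.69° = 13 × 10 × 0.5547 = 72.111 N, and the normal force is N = mg cos 33.69° = 13 × 10 × 0.8321 = 108.173 N.
Kinetic friction acts up the slope with magnitude f = μN = 0.6 × 108.173 = 64.904 N.
Net force along the incline is 72.111 − 64.904 = 7.207 N, so a = 7.207 / 13 = 0.5544 m/s².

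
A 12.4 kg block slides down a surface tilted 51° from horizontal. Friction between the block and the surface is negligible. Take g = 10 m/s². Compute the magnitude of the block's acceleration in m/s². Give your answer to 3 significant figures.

7.77 m/s²

Resolving the weight along the incline: the component pulling the block down the slope is mg sin 51° = 12.4 × 10 × 0.7771 = 96.360 N, and the normal force is N = mg cos 51° = 12.4 × 10 × 0.6293 = 78.033 N.
With no friction the net force along the incline is 96.360 N, so a = g sin 51° = 96.360 / 12.4 = 7.7710 m/s².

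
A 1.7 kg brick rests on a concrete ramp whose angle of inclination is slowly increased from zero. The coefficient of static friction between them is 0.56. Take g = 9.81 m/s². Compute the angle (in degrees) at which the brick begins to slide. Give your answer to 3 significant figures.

At the threshold of sliding, static friction is at its maximum μ_s N and exactly balances the weight component along the incline: mg sin θ = μ_s mg cos θ.
Hence tan θ = μ_s = 0.56, so θ = arctan(0.56) = 29.2488°.

29.2°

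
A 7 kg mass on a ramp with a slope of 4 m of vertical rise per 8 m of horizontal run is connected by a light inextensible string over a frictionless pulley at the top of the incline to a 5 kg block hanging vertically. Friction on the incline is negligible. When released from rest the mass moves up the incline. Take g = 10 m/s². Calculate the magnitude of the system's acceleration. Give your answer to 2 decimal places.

For the mass on the incline: the weight component along the slope is m₁g sin 26.57° = 7 × 10 × 0.4472 = 31.304 N and the normal force is N = m₁g cos 26.57° = 62.610 N.
Newton's second law for the mass (up-slope positive): T − 31.304 = 7 a. For the hanging block (downward positive): 5 × 10 − T = 5 a.
Adding the two equations eliminates T: 18.696 = 12 a, so a = 1.5580 m/s².

1.56 m/s²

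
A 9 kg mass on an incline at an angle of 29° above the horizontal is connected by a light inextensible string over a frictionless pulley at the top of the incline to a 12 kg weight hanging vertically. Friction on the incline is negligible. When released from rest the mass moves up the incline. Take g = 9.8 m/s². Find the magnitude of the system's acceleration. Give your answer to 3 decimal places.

3.564 m/s²

For the mass on the incline: the weight component along the slope is m₁g sin 29° = 9 × 9.8 × 0.4848 = 42.759 N and the normal force is N = m₁g cos 29° = 77.141 N.
Newton's second law for the mass (up-slope positive): T − 42.759 = 9 a. For the hanging weight (downward positive): 12 × 9.8 − T = 12 a.
Adding the two equations eliminates T: 74.841 = 21 a, so a = 3.5639 m/s².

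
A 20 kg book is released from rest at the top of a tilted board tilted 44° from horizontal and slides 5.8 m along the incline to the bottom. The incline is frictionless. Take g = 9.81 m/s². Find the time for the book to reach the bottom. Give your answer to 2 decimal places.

1.30 s

The weight component along the incline is mg sin 44° = 136.292 N and the normal force is N = mg cos 44° = 141.134 N.
With no friction, a = g sin 44° = 6.8146 m/s².
Starting from rest, L = ½at², so t = √(2L/a) = √(2 × 5.8 / 6.8146) = 1.3047 s.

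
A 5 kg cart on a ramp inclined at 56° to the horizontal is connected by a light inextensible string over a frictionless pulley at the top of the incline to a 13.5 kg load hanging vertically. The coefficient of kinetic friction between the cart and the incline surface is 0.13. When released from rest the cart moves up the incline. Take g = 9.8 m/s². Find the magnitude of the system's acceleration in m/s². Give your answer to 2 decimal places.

4.76 m/s²

For the cart on the incline: the weight component along the slope is m₁g sin 56° = 5 × 9.8 × 0.8290 = 40.621 N and the normal force is N = m₁g cos 56° = 27.400 N.
Kinetic friction opposes the cart's motion up the incline: f = μN = 0.13 × 27.400 = 3.562 N acting down the slope.
Newton's second law for the cart (up-slope positive): T − 40.621 − 3.562 = 5 a. For the hanging load (downward positive): 13.5 × 9.8 − T = 13.5 a.
Adding the two equations eliminates T: 88.117 = 18.5 a, so a = 4.7631 m/s².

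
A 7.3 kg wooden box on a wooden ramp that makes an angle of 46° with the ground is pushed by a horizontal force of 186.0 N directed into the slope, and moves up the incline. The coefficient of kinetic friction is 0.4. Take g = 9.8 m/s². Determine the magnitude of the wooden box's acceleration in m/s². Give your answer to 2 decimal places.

The horizontal push has components F cos 46° = 186.0 × 0.6947 = 129.214 N up the incline and F sin 46° = 186.0 × 0.7193 = 133.790 N pressing into the surface.
The normal force is therefore N = mg cos 46° + F sin 46° = 49.699 + 133.790 = 183.489 N, and kinetic friction down the slope is μN = 0.4 × 183.489 = 73.396 N.
Along the incline: F cos 46° − mg sin 46° − μN = ma, so 129.214 − 51.459 − 73.396 = 7.3 a, giving a = 0.5971 m/s².

0.60 m/s²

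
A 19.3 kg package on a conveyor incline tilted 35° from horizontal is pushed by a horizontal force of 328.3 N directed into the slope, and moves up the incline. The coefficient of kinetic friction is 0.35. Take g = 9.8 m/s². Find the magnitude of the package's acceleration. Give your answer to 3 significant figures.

2.09 m/s²

The horizontal push has components F cos 35° = 328.3 × 0.8192 = 268.943 N up the incline and F sin 35° = 328.3 × 0.5736 = 188.313 N pressing into the surface.
The normal force is therefore N = mg cos 35° + F sin 35° = 154.943 + 188.313 = 343.256 N, and kinetic friction down the slope is μN = 0.35 × 343.256 = 120.140 N.
Along the incline: F cos 35° − mg sin 35° − μN = ma, so 268.943 − 108.491 − 120.140 = 19.3 a, giving a = 2.0887 m/s².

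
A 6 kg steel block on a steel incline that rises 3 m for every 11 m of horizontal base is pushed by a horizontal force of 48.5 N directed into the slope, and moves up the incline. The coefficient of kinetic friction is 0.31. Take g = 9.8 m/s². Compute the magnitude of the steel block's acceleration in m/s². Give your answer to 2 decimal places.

The horizontal push has components F cos 15.26° = 48.5 × 0.9648 = 46.793 N up the incline and F sin 15.26° = 48.5 × 0.2631 = 12.760 N pressing into the surface.
The normal force is therefore N = mg cos 15.26° + F sin 15.26° = 56.730 + 12.760 = 69.490 N, and kinetic friction down the slope is μN = 0.31 × 69.490 = 21.542 N.
Along the incline: F cos 15.26° − mg sin 15.26° − μN = ma, so 46.793 − 15.470 − 21.542 = 6 a, giving a = 1.6302 m/s².

1.63 m/s²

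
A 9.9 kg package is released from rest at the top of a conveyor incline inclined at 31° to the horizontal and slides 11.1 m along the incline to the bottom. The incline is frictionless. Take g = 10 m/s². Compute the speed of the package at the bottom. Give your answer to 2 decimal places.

The weight component along the incline is mg sin 31° = 50.989 N and the normal force is N = mg cos 31° = 84.860 N.
With no friction, a = g sin 31° = 5.1504 m/s².
Starting from rest over a distance of 11.1 m, v² = 2aL = 2 × 5.1504 × 11.1 = 114.3389, so v = 10.6929 m/s.

10.69 m/s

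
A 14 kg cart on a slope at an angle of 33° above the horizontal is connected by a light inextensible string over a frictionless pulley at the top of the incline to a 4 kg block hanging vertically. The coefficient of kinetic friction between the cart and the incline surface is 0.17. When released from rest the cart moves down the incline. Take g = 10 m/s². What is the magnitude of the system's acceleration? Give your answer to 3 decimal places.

For the cart on the incline: the weight component along the slope is m₁g sin 33° = 14 × 10 × 0.5446 = 76.244 N and the normal force is N = m₁g cos 33° = 117.414 N.
Kinetic friction opposes the cart's motion down the incline: f = μN = 0.17 × 117.414 = 19.960 N acting up the slope.
Newton's second law for the cart (down-slope positive): 76.244 − 19.960 − T = 14 a. For the hanging block (upward positive): T − 4 × 10 = 4 a.
Adding the two equations eliminates T: 16.284 = 18 a, so a = 0.9047 m/s².

0.905 m/s²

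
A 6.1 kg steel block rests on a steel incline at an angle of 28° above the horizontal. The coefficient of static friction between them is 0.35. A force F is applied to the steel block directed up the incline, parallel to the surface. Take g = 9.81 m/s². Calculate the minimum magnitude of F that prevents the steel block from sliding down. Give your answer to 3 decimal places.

9.601 N

The normal force is N = mg cos 28° = 52.836 N. With F at its minimum the steel block is on the verge of sliding down, so static friction is at its maximum μ_s N = 0.35 × 52.836 = 18.493 N and acts up the slope.
Equilibrium along the incline: F + μ_s N = mg sin 28°, so F = 28.094 − 18.493 = 9.601 N.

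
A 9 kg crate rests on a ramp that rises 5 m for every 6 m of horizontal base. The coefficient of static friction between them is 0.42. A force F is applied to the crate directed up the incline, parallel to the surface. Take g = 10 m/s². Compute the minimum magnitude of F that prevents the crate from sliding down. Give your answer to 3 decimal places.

The normal force is N = mg cos 39.81° = 69.140 N. With F at its minimum the crate is on the verge of sliding down, so static friction is at its maximum μ_s N = 0.42 × 69.140 = 29.039 N and acts up the slope.
Equilibrium along the incline: F + μ_s N = mg sin 39.81°, so F = 57.617 − 29.039 = 28.578 N.

28.578 N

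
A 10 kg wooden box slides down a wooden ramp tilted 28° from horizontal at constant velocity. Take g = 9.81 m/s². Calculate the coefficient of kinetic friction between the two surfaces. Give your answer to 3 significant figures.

At constant velocity the net force along the incline is zero: mg sin 28° = μ mg cos 28°.
So μ = tan 28° = 0.4695 / 0.8829 = 0.5318.

0.532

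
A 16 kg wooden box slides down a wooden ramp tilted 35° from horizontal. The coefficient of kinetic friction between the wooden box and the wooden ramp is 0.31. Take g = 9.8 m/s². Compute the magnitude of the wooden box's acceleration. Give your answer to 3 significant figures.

3.13 m/s²

Resolving the weight along the incline: the component pulling the wooden box down the slope is mg sin 35° = 16 × 9.8 × 0.5736 = 89.940 N, and the normal force is N = mg cos 35° = 16 × 9.8 × 0.8192 = 128.451 N.
Kinetic friction acts up the slope with magnitude f = μN = 0.31 × 128.451 = 39.820 N.
Net force along the incline is 89.940 − 39.820 = 50.120 N, so a = 50.120 / 16 = 3.1325 m/s².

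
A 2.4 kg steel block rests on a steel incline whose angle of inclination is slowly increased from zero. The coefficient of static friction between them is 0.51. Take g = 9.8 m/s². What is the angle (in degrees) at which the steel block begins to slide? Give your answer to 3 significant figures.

At the threshold of sliding, static friction is at its maximum μ_s N and exactly balances the weight component along the incline: mg sin θ = μ_s mg cos θ.
Hence tan θ = μ_s = 0.51, so θ = arctan(0.51) = 27.0216°.

27.0°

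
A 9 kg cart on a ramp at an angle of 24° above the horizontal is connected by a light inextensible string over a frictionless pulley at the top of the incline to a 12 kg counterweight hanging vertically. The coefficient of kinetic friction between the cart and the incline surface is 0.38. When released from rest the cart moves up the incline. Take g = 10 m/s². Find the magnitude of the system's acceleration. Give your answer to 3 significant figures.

For the cart on the incline: the weight component along the slope is m₁g sin 24° = 9 × 10 × 0.4067 = 36.603 N and the normal force is N = m₁g cos 24° = 82.219 N.
Kinetic friction opposes the cart's motion up the incline: f = μN = 0.38 × 82.219 = 31.243 N acting down the slope.
Newton's second law for the cart (up-slope positive): T − 36.603 − 31.243 = 9 a. For the hanging counterweight (downward positive): 12 × 10 − T = 12 a.
Adding the two equations eliminates T: 52.154 = 21 a, so a = 2.4835 m/s².

2.48 m/s²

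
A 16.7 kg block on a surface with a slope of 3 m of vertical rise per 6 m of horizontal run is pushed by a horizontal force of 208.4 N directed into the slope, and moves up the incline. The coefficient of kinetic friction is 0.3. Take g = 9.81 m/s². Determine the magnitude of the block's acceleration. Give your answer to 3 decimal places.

The horizontal push has components F cos 26.57° = 208.4 × 0.8944 = 186.393 N up the incline and F sin 26.57° = 208.4 × 0.4472 = 93.196 N pressing into the surface.
The normal force is therefore N = mg cos 26.57° + F sin 26.57° = 146.527 + 93.196 = 239.723 N, and kinetic friction down the slope is μN = 0.3 × 239.723 = 71.917 N.
Along the incline: F cos 26.57° − mg sin 26.57° − μN = ma, so 186.393 − 73.263 − 71.917 = 16.7 a, giving a = 2.4678 m/s².

2.468 m/s²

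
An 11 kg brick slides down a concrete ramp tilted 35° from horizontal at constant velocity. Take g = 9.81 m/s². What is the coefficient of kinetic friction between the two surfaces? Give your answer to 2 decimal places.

0.70

At constant velocity the net force along the incline is zero: mg sin 35° = μ mg cos 35°.
So μ = tan 35° = 0.5736 / 0.8192 = 0.7002.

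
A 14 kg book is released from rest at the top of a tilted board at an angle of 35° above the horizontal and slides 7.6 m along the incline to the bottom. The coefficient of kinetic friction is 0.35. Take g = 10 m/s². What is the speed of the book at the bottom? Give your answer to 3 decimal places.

The weight component along the incline is mg sin 35° = 80.301 N and the normal force is N = mg cos 35° = 114.681 N.
Friction up the slope is f = μN = 0.35 × 114.681 = 40.138 N, so the net downslope force is 80.301 − 40.138 = 40.163 N and a = 40.163 / 14 = 2.8688 m/s².
Starting from rest over a distance of 7.6 m, v² = 2aL = 2 × 2.8688 × 7.6 = 43.6058, so v = 6.6035 m/s.

6.603 m/s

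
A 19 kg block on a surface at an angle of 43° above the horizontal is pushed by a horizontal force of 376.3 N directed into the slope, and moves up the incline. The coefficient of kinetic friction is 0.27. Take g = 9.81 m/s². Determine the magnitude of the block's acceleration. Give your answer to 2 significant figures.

The horizontal push has components F cos 43° = 376.3 × 0.7314 = 275.226 N up the incline and F sin 43° = 376.3 × 0.6820 = 256.637 N pressing into the surface.
The normal force is therefore N = mg cos 43° + F sin 43° = 136.326 + 256.637 = 392.963 N, and kinetic friction down the slope is μN = 0.27 × 392.963 = 106.100 N.
Along the incline: F cos 43° − mg sin 43° − μN = ma, so 275.226 − 127.118 − 106.100 = 19 a, giving a = 2.2109 m/s².

2.2 m/s²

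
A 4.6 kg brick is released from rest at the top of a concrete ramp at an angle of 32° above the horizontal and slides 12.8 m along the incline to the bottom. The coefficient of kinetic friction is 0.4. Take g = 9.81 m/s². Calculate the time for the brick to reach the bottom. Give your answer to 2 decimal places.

3.70 s

The weight component along the incline is mg sin 32° = 23.913 N and the normal force is N = mg cos 32° = 38.269 N.
Friction up the slope is f = μN = 0.4 × 38.269 = 15.308 N, so the net downslope force is 23.913 − 15.308 = 8.605 N and a = 8.605 / 4.6 = 1.8707 m/s².
Starting from rest, L = ½at², so t = √(2L/a) = √(2 × 12.8 / 1.8707) = 3.6993 s.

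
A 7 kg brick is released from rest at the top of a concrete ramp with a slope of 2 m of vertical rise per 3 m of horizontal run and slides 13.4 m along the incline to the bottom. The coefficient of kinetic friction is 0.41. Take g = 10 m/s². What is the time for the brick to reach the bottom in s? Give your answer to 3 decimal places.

The weight component along the incline is mg sin 33.69° = 38.829 N and the normal force is N = mg cos 33.69° = 58.244 N.
Friction up the slope is f = μN = 0.41 × 58.244 = 23.880 N, so the net downslope force is 38.829 − 23.880 = 14.949 N and a = 14.949 / 7 = 2.1356 m/s².
Starting from rest, L = ½at², so t = √(2L/a) = √(2 × 13.4 / 2.1356) = 3.5425 s.

3.542 s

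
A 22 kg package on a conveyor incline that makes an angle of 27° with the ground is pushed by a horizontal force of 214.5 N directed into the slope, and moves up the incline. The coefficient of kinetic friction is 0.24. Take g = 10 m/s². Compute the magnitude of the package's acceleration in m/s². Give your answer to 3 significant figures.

The horizontal push has components F cos 27° = 214.5 × 0.8910 = 191.120 N up the incline and F sin 27° = 214.5 × 0.4540 = 97.383 N pressing into the surface.
The normal force is therefore N = mg cos 27° + F sin 27° = 196.020 + 97.383 = 293.403 N, and kinetic friction down the slope is μN = 0.24 × 293.403 = 70.417 N.
Along the incline: F cos 27° − mg sin 27° − μN = ma, so 191.120 − 99.880 − 70.417 = 22 a, giving a = 0.9465 m/s².

0.947 m/s²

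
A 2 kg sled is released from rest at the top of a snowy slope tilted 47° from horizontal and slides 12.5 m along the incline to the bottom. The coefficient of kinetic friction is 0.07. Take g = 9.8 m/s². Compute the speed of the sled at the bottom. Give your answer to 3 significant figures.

12.9 m/s

The weight component along the incline is mg sin 47° = 14.335 N and the normal force is N = mg cos 47° = 13.367 N.
Friction up the slope is f = μN = 0.07 × 13.367 = 0.936 N, so the net downslope force is 14.335 − 0.936 = 13.399 N and a = 13.399 / 2 = 6.6995 m/s².
Starting from rest over a distance of 12.5 m, v² = 2aL = 2 × 6.6995 × 12.5 = 167.4875, so v = 12.9417 m/s.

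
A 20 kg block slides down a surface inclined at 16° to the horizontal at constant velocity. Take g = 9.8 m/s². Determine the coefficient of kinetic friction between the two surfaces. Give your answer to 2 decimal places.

At constant velocity the net force along the incline is zero: mg sin 16° = μ mg cos 16°.
So μ = tan 16° = 0.2756 / 0.9613 = 0.2867.

0.29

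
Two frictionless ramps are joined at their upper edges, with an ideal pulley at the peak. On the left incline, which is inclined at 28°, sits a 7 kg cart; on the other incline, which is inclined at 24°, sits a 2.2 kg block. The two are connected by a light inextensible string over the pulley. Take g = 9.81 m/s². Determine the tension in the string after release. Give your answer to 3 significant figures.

Resolve each weight along its own incline: the 7 kg mass has component 7 × 9.81 × sin 28° = 32.239 N down its slope, and the 2.2 kg mass has 2.2 × 9.81 × sin 24° = 8.778 N down its slope.
The 7 kg side's 32.239 N exceeds the other side's 8.778 N, so that mass slides down and the 2.2 kg mass slides up. Taking that direction as positive, Newton's second law for the whole system gives 32.239 − 8.778 = (7 + 2.2) a, so a = 23.461 / 9.2 = 2.5501 m/s².
For the 2.2 kg mass (up-slope positive): T − 8.778 = 2.2 × 2.5501, so T = 14.388 N.

14.4 N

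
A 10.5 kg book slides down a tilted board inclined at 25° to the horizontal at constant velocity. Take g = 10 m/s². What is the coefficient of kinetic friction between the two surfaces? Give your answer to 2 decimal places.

At constant velocity the net force along the incline is zero: mg sin 25° = μ mg cos 25°.
So μ = tan 25° = 0.4226 / 0.9063 = 0.4663.

0.47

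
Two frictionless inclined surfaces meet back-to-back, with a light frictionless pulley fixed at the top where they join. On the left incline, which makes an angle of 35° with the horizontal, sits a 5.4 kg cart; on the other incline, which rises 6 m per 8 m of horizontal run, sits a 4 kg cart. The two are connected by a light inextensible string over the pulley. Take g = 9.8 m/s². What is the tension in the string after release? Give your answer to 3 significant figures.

26.4 N

Resolve each weight along its own incline: the 5.4 kg mass has component 5.4 × 9.8 × sin 35° = 30.354 N down its slope, and the 4 kg mass has 4 × 9.8 × sin 36.87° = 23.520 N down its slope.
The 5.4 kg side's 30.354 N exceeds the other side's 23.520 N, so that mass slides down and the 4 kg mass slides up. Taking that direction as positive, Newton's second law for the whole system gives 30.354 − 23.520 = (5.4 + 4) a, so a = 6.834 / 9.4 = 0.7270 m/s².
For the 4 kg mass (up-slope positive): T − 23.520 = 4 × 0.7270, so T = 26.428 N.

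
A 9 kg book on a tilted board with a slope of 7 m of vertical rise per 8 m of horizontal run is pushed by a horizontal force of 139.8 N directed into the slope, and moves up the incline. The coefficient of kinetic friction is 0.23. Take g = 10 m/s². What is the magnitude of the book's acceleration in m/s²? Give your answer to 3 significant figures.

The horizontal push has components F cos 41.19° = 139.8 × 0.7526 = 105.213 N up the incline and F sin 41.19° = 139.8 × 0.6585 = 92.058 N pressing into the surface.
The normal force is therefore N = mg cos 41.19° + F sin 41.19° = 67.734 + 92.058 = 159.792 N, and kinetic friction down the slope is μN = 0.23 × 159.792 = 36.752 N.
Along the incline: F cos 41.19° − mg sin 41.19° − μN = ma, so 105.213 − 59.265 − 36.752 = 9 a, giving a = 1.0218 m/s².

1.02 m/s²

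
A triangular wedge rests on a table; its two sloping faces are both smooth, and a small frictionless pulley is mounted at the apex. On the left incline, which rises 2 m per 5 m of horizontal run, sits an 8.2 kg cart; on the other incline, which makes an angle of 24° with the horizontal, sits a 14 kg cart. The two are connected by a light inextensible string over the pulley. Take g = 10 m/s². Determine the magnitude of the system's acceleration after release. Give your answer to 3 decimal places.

Resolve each weight along its own incline: the 8.2 kg mass has component 8.2 × 10 × sin 21.80° = 30.454 N down its slope, and the 14 kg mass has 14 × 10 × sin 24° = 56.943 N down its slope.
The 14 kg side's 56.943 N exceeds the other side's 30.454 N, so that mass slides down and the 8.2 kg mass slides up. Taking that direction as positive, Newton's second law for the whole system gives 56.943 − 30.454 = (8.2 + 14) a, so a = 26.489 / 22.2 = 1.1932 m/s².

1.193 m/s²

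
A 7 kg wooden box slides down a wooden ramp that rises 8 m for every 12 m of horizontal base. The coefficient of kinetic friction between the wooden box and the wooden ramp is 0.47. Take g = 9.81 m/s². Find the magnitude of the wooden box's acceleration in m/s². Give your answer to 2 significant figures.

Resolving the weight along the incline: the component pulling the wooden box down the slope is mg sin 33.69° = 7 × 9.81 × 0.5547 = 38.091 N, and the normal force is N = mg cos 33.69° = 7 × 9.81 × 0.8321 = 57.140 N.
Kinetic friction acts up the slope with magnitude f = μN = 0.47 × 57.140 = 26.856 N.
Net force along the incline is 38.091 − 26.856 = 11.235 N, so a = 11.235 / 7 = 1.6050 m/s².

1.6 m/s²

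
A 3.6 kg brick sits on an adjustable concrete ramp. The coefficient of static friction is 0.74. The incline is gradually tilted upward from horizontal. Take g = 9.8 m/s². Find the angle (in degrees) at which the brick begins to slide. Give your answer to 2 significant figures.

At the threshold of sliding, static friction is at its maximum μ_s N and exactly balances the weight component along the incline: mg sin θ = μ_s mg cos θ.
Hence tan θ = μ_s = 0.74, so θ = arctan(0.74) = 36.5014°.

37°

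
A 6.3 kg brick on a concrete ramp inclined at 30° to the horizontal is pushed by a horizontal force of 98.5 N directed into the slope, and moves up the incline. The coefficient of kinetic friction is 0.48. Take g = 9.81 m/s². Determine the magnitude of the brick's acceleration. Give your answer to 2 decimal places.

The horizontal push has components F cos 30° = 98.5 × 0.8660 = 85.301 N up the incline and F sin 30° = 98.5 × 0.5000 = 49.250 N pressing into the surface.
The normal force is therefore N = mg cos 30° + F sin 30° = 53.521 + 49.250 = 102.771 N, and kinetic friction down the slope is μN = 0.48 × 102.771 = 49.330 N.
Along the incline: F cos 30° − mg sin 30° − μN = ma, so 85.301 − 30.902 − 49.330 = 6.3 a, giving a = 0.8046 m/s².

0.80 m/s²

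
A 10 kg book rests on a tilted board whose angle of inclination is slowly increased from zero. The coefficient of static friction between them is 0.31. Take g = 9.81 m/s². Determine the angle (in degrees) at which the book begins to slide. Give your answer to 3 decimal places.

At the threshold of sliding, static friction is at its maximum μ_s N and exactly balances the weight component along the incline: mg sin θ = μ_s mg cos θ.
Hence tan θ = μ_s = 0.31, so θ = arctan(0.31) = 17.2234°.

17.223°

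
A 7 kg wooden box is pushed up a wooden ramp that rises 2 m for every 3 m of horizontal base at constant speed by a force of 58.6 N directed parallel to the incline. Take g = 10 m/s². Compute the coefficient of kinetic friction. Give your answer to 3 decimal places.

At constant speed ΣF = 0 along the incline. The applied 58.6 N acts up the slope; the weight component mg sin 33.69° = 38.829 N and kinetic friction μN both act down the slope.
So 58.6 = 38.829 + μ × 58.244, giving μ = (58.6 − 38.829) / 58.244 = 0.3395.

0.339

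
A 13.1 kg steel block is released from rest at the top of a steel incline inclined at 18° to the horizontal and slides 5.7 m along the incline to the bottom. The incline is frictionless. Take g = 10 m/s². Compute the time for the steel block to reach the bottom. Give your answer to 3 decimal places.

The weight component along the incline is mg sin 18° = 40.481 N and the normal force is N = mg cos 18° = 124.588 N.
With no friction, a = g sin 18° = 3.0902 m/s².
Starting from rest, L = ½at², so t = √(2L/a) = √(2 × 5.7 / 3.0902) = 1.9207 s.

1.921 s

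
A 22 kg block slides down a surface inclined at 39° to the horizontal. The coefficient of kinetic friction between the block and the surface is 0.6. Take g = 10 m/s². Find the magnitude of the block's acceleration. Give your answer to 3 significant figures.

Resolving the weight along the incline: the component pulling the block down the slope is mg sin 39° = 22 × 10 × 0.6293 = 138.446 N, and the normal force is N = mg cos 39° = 22 × 10 × 0.7771 = 170.962 N.
Kinetic friction acts up the slope with magnitude f = μN = 0.6 × 170.962 = 102.577 N.
Net force along the incline is 138.446 − 102.577 = 35.869 N, so a = 35.869 / 22 = 1.6304 m/s².

1.63 m/s²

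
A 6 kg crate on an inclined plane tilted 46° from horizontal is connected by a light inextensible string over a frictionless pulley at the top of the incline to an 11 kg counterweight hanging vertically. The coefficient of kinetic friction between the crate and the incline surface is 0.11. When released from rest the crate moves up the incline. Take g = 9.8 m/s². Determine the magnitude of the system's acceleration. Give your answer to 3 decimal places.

3.589 m/s²

For the crate on the incline: the weight component along the slope is m₁g sin 46° = 6 × 9.8 × 0.7193 = 42.295 N and the normal force is N = m₁g cos 46° = 40.846 N.
Kinetic friction opposes the crate's motion up the incline: f = μN = 0.11 × 40.846 = 4.493 N acting down the slope.
Newton's second law for the crate (up-slope positive): T − 42.295 − 4.493 = 6 a. For the hanging counterweight (downward positive): 11 × 9.8 − T = 11 a.
Adding the two equations eliminates T: 61.012 = 17 a, so a = 3.5889 m/s².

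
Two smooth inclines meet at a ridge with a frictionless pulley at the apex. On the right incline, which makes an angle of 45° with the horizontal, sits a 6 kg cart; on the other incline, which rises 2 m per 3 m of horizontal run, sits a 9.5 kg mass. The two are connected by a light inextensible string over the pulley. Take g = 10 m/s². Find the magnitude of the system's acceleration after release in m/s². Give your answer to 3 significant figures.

Resolve each weight along its own incline: the 6 kg mass has component 6 × 10 × sin 45° = 42.426 N down its slope, and the 9.5 kg mass has 9.5 × 10 × sin 33.69° = 52.697 N down its slope.
The 9.5 kg side's 52.697 N exceeds the other side's 42.426 N, so that mass slides down and the 6 kg mass slides up. Taking that direction as positive, Newton's second law for the whole system gives 52.697 − 42.426 = (6 + 9.5) a, so a = 10.271 / 15.5 = 0.6626 m/s².

0.663 m/s²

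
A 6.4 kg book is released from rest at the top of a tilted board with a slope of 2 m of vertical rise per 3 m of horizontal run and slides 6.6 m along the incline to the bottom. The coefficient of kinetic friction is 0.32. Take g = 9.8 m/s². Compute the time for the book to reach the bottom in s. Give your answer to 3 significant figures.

The weight component along the incline is mg sin 33.69° = 34.791 N and the normal force is N = mg cos 33.69° = 52.186 N.
Friction up the slope is f = μN = 0.32 × 52.186 = 16.700 N, so the net downslope force is 34.791 − 16.700 = 18.091 N and a = 18.091 / 6.4 = 2.8267 m/s².
Starting from rest, L = ½at², so t = √(2L/a) = √(2 × 6.6 / 2.8267) = 2.1610 s.

2.16 s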